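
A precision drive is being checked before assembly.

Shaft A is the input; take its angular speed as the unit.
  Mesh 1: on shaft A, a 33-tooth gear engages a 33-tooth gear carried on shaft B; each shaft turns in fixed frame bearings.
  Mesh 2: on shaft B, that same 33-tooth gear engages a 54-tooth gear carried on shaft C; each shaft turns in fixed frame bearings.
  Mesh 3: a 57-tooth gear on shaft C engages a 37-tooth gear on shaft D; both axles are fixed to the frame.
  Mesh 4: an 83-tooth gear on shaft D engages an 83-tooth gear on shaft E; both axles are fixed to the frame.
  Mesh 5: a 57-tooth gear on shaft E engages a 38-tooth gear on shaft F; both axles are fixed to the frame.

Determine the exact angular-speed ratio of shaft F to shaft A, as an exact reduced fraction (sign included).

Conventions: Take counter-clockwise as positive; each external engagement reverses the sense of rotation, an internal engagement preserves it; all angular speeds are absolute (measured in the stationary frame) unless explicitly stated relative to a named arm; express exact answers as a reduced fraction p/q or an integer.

class = fixed-axis compound train [5 meshes; 5 ratios multiply, 5 sense flips]
mesh 1 [33T→33T]: running ratio 1, sense −
mesh 2 [33T→54T]: running ratio 11/18, sense +
mesh 3 [57T→37T]: running ratio 209/222, sense −
mesh 4 [83T→83T]: running ratio 209/222, sense +
mesh 5 [57T→38T]: running ratio 209/148, sense −
ω_out/ω_in = -209/148

-209/148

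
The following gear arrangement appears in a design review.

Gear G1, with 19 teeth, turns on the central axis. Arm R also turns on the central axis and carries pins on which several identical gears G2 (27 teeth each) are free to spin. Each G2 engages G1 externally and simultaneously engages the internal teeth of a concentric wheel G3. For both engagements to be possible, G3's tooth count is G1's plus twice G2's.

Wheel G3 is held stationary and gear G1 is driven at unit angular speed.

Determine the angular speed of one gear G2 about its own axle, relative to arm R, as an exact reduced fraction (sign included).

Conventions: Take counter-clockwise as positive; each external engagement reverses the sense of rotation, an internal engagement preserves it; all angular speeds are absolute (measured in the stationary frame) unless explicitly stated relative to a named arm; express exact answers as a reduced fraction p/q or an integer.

planetary set (19T centre, 27T on arm, 73T internal) — Willis relation
ring teeth: 19 + 2·27 = 73
19(ω_sun−ω_arm) = −73(ω_ring−ω_arm),  ω_ring = 0, ω_sun = 1
19(1−ω_arm) = −73(0−ω_arm)  ⇒  92·ω_arm = 19  ⇒  ω_arm = 19/92
sun–planet mesh: 19·(1−19/92) = −27·(ω_p−ω_arm)  ⇒  ω_p−ω_arm = -1387/2484
exact speed ratio = -1387/2484

-1387/2484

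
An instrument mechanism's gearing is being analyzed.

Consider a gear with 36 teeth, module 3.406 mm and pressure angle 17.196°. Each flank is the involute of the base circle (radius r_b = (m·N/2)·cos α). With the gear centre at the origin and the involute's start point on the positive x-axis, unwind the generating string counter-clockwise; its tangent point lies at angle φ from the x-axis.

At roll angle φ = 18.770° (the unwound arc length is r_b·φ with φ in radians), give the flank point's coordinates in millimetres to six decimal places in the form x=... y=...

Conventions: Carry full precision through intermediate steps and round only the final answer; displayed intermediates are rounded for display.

x=61.626402 y=0.679035

topology: single-mesh involute geometry — m = 3.406, N = 36
pitch radius r_p = m·N/2 = 3.406·36/2 = 61.308000
base radius r_b = r_p·cos α = 61.308000·cos 17.196° = 58.567471
roll angle φ = 18.770° = 0.32759830 rad
x = r_b·(cos φ + φ·sin φ) = 61.626402
y = r_b·(sin φ − φ·cos φ) = 0.679035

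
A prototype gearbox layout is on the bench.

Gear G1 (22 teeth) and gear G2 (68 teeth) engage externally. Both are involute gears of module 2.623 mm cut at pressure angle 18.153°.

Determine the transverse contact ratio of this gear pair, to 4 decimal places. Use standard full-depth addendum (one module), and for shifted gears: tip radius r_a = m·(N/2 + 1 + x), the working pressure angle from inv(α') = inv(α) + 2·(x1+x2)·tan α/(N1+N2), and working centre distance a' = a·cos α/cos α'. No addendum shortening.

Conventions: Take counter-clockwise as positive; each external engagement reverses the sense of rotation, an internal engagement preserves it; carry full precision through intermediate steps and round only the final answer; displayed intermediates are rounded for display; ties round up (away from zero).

topology: single-mesh involute geometry — m = 2.623, 22T/68T pair
base radii: r_b1 = 27.416927, r_b2 = 84.743228
tip radii: r_a1 = 31.476000, r_a2 = 91.805000
no profile shift: α' = α, a' = a
action lengths: √(r_a1²−r_b1²) = 15.461265, √(r_a2²−r_b2²) = 35.309252
base pitch p_b = π·m·cos α = 7.830256
CR = (15.461265 + 35.309252 − 118.035000·sin 18.15300°)/7.830256 = 1.787433
contact ratio ≈ 1.7874

1.7874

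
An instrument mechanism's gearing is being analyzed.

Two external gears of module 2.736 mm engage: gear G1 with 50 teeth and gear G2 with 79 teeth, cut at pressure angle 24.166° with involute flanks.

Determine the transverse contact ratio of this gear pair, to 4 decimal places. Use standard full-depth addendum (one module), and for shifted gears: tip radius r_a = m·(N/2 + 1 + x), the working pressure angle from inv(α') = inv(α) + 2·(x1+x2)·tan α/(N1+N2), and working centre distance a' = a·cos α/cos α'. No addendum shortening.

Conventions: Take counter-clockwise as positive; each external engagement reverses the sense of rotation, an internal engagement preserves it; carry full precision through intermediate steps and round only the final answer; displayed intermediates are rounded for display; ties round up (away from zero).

class = single-mesh tooth geometry [involute pair 50T × 79T, m = 2.736]
base radii: r_b1 = 62.405643, r_b2 = 98.600917
tip radii: r_a1 = 71.136000, r_a2 = 110.808000
no profile shift: α' = α, a' = a
action lengths: √(r_a1²−r_b1²) = 34.144782, √(r_a2²−r_b2²) = 50.559589
base pitch p_b = π·m·cos α = 7.842124
CR = (34.144782 + 50.559589 − 176.472000·sin 24.16600°)/7.842124 = 1.588851
contact ratio ≈ 1.5889

1.5889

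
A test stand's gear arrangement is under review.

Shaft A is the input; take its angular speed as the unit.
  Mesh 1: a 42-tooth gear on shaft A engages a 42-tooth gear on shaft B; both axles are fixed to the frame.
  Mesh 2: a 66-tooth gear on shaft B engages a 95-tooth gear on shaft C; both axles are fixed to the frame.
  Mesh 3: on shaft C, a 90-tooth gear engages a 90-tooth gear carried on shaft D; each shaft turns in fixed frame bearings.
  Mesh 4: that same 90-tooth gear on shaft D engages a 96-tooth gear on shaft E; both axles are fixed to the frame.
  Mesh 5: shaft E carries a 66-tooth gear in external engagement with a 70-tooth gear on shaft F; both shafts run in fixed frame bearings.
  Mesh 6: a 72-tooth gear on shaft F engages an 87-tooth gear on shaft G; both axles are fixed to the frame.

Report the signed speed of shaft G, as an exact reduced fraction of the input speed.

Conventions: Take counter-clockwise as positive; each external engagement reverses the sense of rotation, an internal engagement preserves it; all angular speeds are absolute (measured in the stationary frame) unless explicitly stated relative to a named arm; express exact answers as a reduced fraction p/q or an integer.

6-mesh fixed-axis compound train (all bearings frame-fixed)
mesh 1 [42T→42T]: |ω|/ω_in = 1×42/42 = 1, sense flips to −
mesh 2 [66T→95T]: |ω|/ω_in = 1×66/95 = 66/95, sense flips to +
mesh 3 [90T→90T]: |ω|/ω_in = (66/95)×90/90 = 66/95, sense flips to −
mesh 4 [90T→96T]: |ω|/ω_in = (66/95)×90/96 = 99/152, sense flips to +
mesh 5 [66T→70T]: |ω|/ω_in = (99/152)×66/70 = 3267/5320, sense flips to −
mesh 6 [72T→87T]: |ω|/ω_in = (3267/5320)×72/87 = 9801/19285, sense flips to +
signed output speed (× input speed) = 9801/19285

9801/19285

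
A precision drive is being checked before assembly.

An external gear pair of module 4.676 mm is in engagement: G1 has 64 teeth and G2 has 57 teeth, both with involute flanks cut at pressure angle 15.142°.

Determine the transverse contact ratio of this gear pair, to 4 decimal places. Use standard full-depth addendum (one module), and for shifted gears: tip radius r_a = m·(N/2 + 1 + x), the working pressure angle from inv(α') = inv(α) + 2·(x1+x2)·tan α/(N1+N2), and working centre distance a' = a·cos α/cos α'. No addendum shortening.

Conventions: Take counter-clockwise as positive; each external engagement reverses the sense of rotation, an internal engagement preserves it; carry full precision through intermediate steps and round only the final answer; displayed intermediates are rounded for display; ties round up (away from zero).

2.1302

recognized (one external pair, fixed centres): single-mesh tooth geometry, m = 4.676, N1 = 64, N2 = 57
base radii: r_b1 = 144.436988, r_b2 = 128.639193
tip radii: r_a1 = 154.308000, r_a2 = 137.942000
no profile shift: α' = α, a' = a
action lengths: √(r_a1²−r_b1²) = 54.303916, √(r_a2²−r_b2²) = 49.799131
base pitch p_b = π·m·cos α = 14.180068
CR = (54.303916 + 49.799131 − 282.898000·sin 15.14200°)/14.180068 = 2.130219
contact ratio ≈ 2.1302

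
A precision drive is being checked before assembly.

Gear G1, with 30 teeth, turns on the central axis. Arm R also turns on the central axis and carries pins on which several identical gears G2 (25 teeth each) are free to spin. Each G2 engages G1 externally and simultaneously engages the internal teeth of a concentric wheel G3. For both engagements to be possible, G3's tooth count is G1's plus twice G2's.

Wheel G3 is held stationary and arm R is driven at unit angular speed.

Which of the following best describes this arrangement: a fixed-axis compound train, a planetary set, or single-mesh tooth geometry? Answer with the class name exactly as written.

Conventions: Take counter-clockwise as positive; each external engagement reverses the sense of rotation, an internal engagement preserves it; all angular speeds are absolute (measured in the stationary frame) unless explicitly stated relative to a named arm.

recognized (axles ride arm R): planetary set, 30/25/80 teeth
classification: planetary set

planetary set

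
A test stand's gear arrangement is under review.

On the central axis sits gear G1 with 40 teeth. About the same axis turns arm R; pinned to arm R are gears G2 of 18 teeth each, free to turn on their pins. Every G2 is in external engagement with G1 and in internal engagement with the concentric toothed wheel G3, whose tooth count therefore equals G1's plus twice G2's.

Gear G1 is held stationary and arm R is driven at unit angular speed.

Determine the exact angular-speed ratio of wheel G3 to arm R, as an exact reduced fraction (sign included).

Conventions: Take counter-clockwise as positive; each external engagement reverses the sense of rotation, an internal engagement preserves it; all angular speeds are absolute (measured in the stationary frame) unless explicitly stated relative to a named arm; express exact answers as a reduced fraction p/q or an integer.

topology: planetary set — G1 40T / G2 18T / G3 76T, arm = carrier (Willis)
ring teeth: 40 + 2·18 = 76
40(ω_sun−ω_arm) = −76(ω_ring−ω_arm),  ω_sun = 0, ω_arm = 1
ω_ring = 1 − (40/76)(0−1) = 29/19
ω_out/ω_in = 29/19

29/19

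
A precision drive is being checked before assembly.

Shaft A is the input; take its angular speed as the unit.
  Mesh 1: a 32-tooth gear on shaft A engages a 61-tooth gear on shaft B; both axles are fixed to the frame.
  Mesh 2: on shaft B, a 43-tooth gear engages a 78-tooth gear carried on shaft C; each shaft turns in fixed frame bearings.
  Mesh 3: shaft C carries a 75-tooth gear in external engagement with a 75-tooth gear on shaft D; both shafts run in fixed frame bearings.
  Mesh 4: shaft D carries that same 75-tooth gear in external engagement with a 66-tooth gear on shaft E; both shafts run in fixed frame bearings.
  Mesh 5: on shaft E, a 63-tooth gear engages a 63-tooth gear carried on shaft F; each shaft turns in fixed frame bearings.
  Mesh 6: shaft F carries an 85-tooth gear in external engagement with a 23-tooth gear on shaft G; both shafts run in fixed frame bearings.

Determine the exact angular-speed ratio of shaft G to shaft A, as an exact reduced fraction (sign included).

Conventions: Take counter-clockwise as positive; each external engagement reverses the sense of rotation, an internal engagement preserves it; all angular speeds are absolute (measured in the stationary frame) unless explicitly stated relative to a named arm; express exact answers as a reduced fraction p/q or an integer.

class = fixed-axis compound train [6 meshes; 6 ratios multiply, 6 sense flips]
mesh 1 [32T→61T]: running ratio 32/61, sense −
mesh 2 [43T→78T]: running ratio 688/2379, sense +
mesh 3 [75T→75T]: running ratio 688/2379, sense −
mesh 4 [75T→66T]: running ratio 8600/26169, sense +
mesh 5 [63T→63T]: running ratio 8600/26169, sense −
mesh 6 [85T→23T]: running ratio 731000/601887, sense +
ω_out/ω_in = 731000/601887

731000/601887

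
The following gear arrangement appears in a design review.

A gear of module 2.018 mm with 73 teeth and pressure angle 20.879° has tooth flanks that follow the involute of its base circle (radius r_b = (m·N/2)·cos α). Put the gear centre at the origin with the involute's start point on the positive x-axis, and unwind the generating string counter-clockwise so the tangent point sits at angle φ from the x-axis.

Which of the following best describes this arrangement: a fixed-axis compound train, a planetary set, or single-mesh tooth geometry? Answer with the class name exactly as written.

single-mesh tooth geometry

single-mesh involute tooth geometry (73T wheel at module 2.018)
classification: single-mesh tooth geometry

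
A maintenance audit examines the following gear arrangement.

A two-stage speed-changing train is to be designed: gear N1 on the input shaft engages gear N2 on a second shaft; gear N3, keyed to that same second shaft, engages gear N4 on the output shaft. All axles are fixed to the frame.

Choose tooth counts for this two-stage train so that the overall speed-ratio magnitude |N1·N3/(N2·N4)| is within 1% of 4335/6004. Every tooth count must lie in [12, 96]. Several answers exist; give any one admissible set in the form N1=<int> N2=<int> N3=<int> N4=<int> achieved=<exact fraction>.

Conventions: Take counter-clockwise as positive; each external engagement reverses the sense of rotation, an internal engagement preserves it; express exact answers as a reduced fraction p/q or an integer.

N1=51 N2=76 N3=85 N4=79 achieved=4335/6004

topology: fixed-axis compound train — 2 stages, target 4335/6004
target = 4335/6004 in lowest terms: an exact hit needs N1·N3 = k·4335 and N2·N4 = k·6004 for one integer k, every count in [12, 96]; additionally prefer no 1:1 stage (N1 ≠ N2, N3 ≠ N4)
k = 1: N1·N3 = 4335 = 51·85, N2·N4 = 6004 = 76·79
achieved = 51·85/(76·79) = 4335/6004; |achieved − target| = 0 ≤ 867/120080 ✓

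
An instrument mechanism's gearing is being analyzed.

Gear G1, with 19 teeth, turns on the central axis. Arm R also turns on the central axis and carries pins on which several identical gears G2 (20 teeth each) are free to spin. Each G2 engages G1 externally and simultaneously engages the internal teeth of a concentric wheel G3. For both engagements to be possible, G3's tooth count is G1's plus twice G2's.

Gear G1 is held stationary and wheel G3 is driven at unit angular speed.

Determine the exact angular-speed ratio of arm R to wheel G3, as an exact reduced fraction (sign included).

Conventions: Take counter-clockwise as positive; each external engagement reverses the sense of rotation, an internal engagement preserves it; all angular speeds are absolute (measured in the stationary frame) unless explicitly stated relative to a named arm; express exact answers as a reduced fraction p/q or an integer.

class = planetary set [G3 = 19+2·20 = 59; Willis about the carrier]
ring teeth: 19 + 2·20 = 59
19(ω_sun−ω_arm) = −59(ω_ring−ω_arm),  ω_sun = 0, ω_ring = 1
19(0−ω_arm) = −59(1−ω_arm)  ⇒  78·ω_arm = 59  ⇒  ω_arm = 59/78
ω_out/ω_in = 59/78

59/78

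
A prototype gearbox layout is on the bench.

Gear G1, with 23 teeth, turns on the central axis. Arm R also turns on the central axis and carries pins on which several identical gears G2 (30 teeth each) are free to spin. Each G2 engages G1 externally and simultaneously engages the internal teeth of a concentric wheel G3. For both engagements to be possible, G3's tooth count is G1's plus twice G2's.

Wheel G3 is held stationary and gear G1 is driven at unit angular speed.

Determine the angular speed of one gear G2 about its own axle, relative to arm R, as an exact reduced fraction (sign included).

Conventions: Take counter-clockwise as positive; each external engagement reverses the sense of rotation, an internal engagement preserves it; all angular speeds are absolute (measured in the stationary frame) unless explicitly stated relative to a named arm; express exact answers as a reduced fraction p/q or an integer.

-1909/3180

planetary set (23T centre, 30T on arm, 83T internal) — Willis relation
ring teeth: 23 + 2·30 = 83
23(ω_sun−ω_arm) = −83(ω_ring−ω_arm),  ω_ring = 0, ω_sun = 1
23(1−ω_arm) = −83(0−ω_arm)  ⇒  106·ω_arm = 23  ⇒  ω_arm = 23/106
sun–planet mesh: 23·(1−23/106) = −30·(ω_p−ω_arm)  ⇒  ω_p−ω_arm = -1909/3180
exact speed ratio = -1909/3180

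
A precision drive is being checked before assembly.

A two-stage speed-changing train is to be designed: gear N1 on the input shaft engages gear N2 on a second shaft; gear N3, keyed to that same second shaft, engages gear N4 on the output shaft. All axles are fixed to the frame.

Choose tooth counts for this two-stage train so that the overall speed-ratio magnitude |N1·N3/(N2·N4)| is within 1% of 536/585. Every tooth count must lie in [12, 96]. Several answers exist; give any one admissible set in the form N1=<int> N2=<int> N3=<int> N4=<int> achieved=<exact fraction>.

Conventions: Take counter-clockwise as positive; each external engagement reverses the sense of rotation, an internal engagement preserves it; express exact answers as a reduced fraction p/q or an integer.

N1=16 N2=13 N3=67 N4=90 achieved=536/585

class = fixed-axis compound train [2-stage, 536/585 wanted]
target = 536/585 in lowest terms: an exact hit needs N1·N3 = k·536 and N2·N4 = k·585 for one integer k, every count in [12, 96]; additionally prefer no 1:1 stage (N1 ≠ N2, N3 ≠ N4)
k = 1: no 1:1-free in-range split of k·536 and k·585 into factor pairs; take k = 2
k = 2: N1·N3 = 1072 = 16·67, N2·N4 = 1170 = 13·90
achieved = 16·67/(13·90) = 536/585; |achieved − target| = 0 ≤ 134/14625 ✓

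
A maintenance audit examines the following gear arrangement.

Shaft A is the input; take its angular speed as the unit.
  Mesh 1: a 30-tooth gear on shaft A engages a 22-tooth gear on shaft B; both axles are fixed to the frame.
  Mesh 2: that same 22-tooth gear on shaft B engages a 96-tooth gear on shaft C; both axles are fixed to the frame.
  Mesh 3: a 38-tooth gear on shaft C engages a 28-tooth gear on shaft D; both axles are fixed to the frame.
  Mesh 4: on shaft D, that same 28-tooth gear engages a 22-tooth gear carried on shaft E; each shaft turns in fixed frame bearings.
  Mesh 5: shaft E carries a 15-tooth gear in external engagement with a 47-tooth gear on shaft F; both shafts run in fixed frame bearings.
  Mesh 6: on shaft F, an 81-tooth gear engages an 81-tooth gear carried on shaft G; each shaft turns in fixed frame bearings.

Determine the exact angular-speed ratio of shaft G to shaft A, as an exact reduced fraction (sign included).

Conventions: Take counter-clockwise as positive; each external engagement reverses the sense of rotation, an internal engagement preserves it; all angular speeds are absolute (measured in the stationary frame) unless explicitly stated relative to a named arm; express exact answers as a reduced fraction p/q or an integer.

1425/8272

class = fixed-axis compound train [6 meshes; 6 ratios multiply, 6 sense flips]
mesh 1 [30T→22T]: running ratio 15/11, sense −
mesh 2 [22T→96T]: running ratio 5/16, sense +
mesh 3 [38T→28T]: running ratio 95/224, sense −
mesh 4 [28T→22T]: running ratio 95/176, sense +
mesh 5 [15T→47T]: running ratio 1425/8272, sense −
mesh 6 [81T→81T]: running ratio 1425/8272, sense +
ω_out/ω_in = 1425/8272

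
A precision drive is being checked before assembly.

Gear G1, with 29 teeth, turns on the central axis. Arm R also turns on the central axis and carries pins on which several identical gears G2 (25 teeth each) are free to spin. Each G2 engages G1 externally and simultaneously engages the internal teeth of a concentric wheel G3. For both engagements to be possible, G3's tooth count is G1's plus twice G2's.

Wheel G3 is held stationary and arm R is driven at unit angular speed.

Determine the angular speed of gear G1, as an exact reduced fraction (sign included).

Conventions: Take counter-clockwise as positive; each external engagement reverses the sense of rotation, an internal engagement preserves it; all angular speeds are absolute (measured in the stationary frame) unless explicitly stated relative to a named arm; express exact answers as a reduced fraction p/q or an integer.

topology: planetary set — G1 29T / G2 25T / G3 79T, arm = carrier (Willis)
ring teeth: 29 + 2·25 = 79
29(ω_sun−ω_arm) = −79(ω_ring−ω_arm),  ω_ring = 0, ω_arm = 1
ω_sun = 1 − (79/29)(0−1) = 108/29
exact speed ratio = 108/29

108/29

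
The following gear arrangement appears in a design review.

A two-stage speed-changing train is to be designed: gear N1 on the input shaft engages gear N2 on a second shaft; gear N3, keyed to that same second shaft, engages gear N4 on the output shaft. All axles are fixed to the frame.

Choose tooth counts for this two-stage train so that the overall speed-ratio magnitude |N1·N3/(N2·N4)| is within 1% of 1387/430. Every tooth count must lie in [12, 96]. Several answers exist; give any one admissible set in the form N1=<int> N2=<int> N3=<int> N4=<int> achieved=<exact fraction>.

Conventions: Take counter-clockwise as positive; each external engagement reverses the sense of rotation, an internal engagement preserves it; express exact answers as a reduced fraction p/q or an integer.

N1=38 N2=20 N3=73 N4=43 achieved=1387/430

2-stage fixed-axis compound train for ratio 1387/430
target = 1387/430 in lowest terms: an exact hit needs N1·N3 = k·1387 and N2·N4 = k·430 for one integer k, every count in [12, 96]; additionally prefer no 1:1 stage (N1 ≠ N2, N3 ≠ N4)
k = 1: no 1:1-free in-range split of k·1387 and k·430 into factor pairs; take k = 2
k = 2: N1·N3 = 2774 = 38·73, N2·N4 = 860 = 20·43
achieved = 38·73/(20·43) = 1387/430; |achieved − target| = 0 ≤ 1387/43000 ✓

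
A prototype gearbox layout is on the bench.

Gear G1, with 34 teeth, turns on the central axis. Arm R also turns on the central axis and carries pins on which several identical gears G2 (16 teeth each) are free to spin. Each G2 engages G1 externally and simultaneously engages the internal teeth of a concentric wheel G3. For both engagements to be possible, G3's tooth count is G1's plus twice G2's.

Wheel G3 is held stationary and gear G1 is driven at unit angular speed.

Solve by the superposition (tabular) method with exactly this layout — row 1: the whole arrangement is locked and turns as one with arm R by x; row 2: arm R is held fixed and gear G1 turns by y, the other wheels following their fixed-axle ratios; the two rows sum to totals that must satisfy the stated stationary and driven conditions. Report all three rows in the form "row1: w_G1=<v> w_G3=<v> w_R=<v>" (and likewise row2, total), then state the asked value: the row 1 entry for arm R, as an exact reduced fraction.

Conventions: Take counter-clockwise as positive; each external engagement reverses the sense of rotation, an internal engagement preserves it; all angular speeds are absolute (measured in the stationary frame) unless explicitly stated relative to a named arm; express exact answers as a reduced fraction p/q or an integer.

topology: planetary set — G1 34T / G2 16T / G3 66T, arm = carrier (Willis)
superposition row 1 [locked train]: every member turns x
row 2: sun turns y, ring = −(34/66)·y, arm 0
boundary: total ω_ring = x − (34/66)·y = 0 and total ω_sun = x + y = 1  ⇒  y = 33/50, x = 17/50
row 2 ring = −(34/66)·33/50 = -17/50
totals (row 1 + row 2): sun 17/50 + 33/50 = 1, ring 17/50 + (-17/50) = 0, arm 17/50 + 0 = 17/50
asked cell (row1, arm) = 17/50

row1: w_G1=17/50 w_G3=17/50 w_R=17/50
row2: w_G1=33/50 w_G3=-17/50 w_R=0
total: w_G1=1 w_G3=0 w_R=17/50
asked value: 17/50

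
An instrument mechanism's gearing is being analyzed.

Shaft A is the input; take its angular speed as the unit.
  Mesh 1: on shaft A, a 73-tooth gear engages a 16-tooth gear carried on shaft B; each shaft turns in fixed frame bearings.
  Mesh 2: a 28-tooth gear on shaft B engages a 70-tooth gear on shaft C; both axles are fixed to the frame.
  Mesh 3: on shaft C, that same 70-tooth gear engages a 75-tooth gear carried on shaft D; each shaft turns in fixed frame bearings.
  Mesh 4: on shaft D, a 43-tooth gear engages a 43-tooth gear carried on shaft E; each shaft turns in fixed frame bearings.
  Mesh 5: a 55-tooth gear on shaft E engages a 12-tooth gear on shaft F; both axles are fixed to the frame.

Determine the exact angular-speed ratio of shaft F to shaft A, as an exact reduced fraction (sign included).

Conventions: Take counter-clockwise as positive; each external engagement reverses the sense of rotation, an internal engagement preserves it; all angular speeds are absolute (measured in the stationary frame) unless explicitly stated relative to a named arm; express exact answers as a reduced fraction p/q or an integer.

class = fixed-axis compound train [5 meshes; 5 ratios multiply, 5 sense flips]
mesh 1 [73T→16T]: running ratio 73/16, sense −
mesh 2 [28T→70T]: running ratio 73/40, sense +
mesh 3 [70T→75T]: running ratio 511/300, sense −
mesh 4 [43T→43T]: running ratio 511/300, sense +
mesh 5 [55T→12T]: running ratio 5621/720, sense −
ω_out/ω_in = -5621/720

-5621/720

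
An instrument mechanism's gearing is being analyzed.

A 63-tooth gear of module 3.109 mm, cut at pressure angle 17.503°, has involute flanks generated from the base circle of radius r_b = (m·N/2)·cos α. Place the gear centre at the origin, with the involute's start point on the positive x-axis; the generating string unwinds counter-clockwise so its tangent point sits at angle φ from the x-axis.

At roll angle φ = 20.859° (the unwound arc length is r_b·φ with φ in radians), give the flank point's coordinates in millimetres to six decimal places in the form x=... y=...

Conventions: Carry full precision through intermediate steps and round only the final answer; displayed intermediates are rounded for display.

x=99.385212 y=1.482408

single-mesh involute tooth geometry (63T wheel at module 3.109)
pitch radius r_p = m·N/2 = 3.109·63/2 = 97.933500
base radius r_b = r_p·cos α = 97.933500·cos 17.503° = 93.399297
roll angle φ = 20.859° = 0.36405823 rad
x = r_b·(cos φ + φ·sin φ) = 99.385212
y = r_b·(sin φ − φ·cos φ) = 1.482408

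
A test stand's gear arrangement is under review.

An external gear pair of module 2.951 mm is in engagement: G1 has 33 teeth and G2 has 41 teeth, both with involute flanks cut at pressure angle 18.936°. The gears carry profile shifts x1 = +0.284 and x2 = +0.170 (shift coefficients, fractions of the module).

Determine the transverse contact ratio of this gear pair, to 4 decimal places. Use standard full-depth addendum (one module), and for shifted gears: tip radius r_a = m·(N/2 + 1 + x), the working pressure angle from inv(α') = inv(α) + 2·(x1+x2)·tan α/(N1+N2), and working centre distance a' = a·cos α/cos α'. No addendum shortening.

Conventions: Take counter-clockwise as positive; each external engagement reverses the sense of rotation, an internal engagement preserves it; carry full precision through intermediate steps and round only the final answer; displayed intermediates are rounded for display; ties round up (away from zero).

1.6550

recognized (one external pair, fixed centres): single-mesh tooth geometry, m = 2.951, N1 = 33, N2 = 41
base radii: r_b1 = 46.056396, r_b2 = 57.221583
tip radii: r_a1 = 52.480584, r_a2 = 63.948170
inv(α') = inv(18.936°) + 2·(+0.284+0.170)·tan α/(33+41) = 0.01679277  ⇒  α' = 20.78287°
a' = a·cos α / cos α' = 109.1870·cos 18.936°/cos 20.78287° = 110.465786
action lengths: √(r_a1²−r_b1²) = 25.159890, √(r_a2²−r_b2²) = 28.549236
base pitch p_b = π·m·cos α = 8.769117
CR = (25.159890 + 28.549236 − 110.465786·sin 20.78287°)/8.769117 = 1.654994
contact ratio ≈ 1.6550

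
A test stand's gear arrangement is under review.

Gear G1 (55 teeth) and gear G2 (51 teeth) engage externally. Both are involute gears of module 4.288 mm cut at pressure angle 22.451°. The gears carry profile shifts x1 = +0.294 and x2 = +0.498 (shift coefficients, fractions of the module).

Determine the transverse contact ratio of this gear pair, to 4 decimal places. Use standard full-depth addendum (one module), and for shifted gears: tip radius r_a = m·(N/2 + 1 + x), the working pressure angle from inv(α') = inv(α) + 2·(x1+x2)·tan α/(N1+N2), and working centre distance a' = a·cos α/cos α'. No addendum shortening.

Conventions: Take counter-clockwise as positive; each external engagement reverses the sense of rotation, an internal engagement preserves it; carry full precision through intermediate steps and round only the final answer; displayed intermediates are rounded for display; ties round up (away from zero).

recognized (one external pair, fixed centres): single-mesh tooth geometry, m = 4.288, N1 = 55, N2 = 51
base radii: r_b1 = 108.982427, r_b2 = 101.056432
tip radii: r_a1 = 123.468672, r_a2 = 115.767424
inv(α') = inv(22.451°) + 2·(+0.294+0.498)·tan α/(55+51) = 0.02754289  ⇒  α' = 24.33944°
a' = a·cos α / cos α' = 227.2640·cos 22.451°/cos 24.33944° = 230.528258
action lengths: √(r_a1²−r_b1²) = 58.028817, √(r_a2²−r_b2²) = 56.477376
base pitch p_b = π·m·cos α = 12.450123
CR = (58.028817 + 56.477376 − 230.528258·sin 24.33944°)/12.450123 = 1.565920
contact ratio ≈ 1.5659

1.5659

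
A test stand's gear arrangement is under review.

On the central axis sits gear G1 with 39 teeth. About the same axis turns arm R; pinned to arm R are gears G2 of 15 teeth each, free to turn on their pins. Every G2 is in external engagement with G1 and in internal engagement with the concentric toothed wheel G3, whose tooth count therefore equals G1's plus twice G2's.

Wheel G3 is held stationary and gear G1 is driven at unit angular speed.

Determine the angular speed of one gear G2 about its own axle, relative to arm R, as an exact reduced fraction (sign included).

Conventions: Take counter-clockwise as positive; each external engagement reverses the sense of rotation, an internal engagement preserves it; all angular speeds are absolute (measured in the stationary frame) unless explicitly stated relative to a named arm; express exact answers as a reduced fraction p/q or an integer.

topology: planetary set — G1 39T / G2 15T / G3 69T, arm = carrier (Willis)
ring teeth: 39 + 2·15 = 69
39(ω_sun−ω_arm) = −69(ω_ring−ω_arm),  ω_ring = 0, ω_sun = 1
39(1−ω_arm) = −69(0−ω_arm)  ⇒  108·ω_arm = 39  ⇒  ω_arm = 13/36
sun–planet mesh: 39·(1−13/36) = −15·(ω_p−ω_arm)  ⇒  ω_p−ω_arm = -299/180
exact speed ratio = -299/180

-299/180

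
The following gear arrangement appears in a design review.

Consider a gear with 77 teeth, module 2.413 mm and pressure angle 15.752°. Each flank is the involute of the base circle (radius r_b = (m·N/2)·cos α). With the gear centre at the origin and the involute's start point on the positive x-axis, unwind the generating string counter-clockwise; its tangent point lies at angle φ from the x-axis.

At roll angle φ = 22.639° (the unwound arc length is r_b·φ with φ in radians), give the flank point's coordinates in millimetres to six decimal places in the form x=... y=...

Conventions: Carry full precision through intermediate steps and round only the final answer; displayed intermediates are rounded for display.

single-mesh involute tooth geometry (77T wheel at module 2.413)
pitch radius r_p = m·N/2 = 2.413·77/2 = 92.900500
base radius r_b = r_p·cos α = 92.900500·cos 15.752° = 89.411692
roll angle φ = 22.639° = 0.39512509 rad
x = r_b·(cos φ + φ·sin φ) = 96.121272
y = r_b·(sin φ − φ·cos φ) = 1.810011

x=96.121272 y=1.810011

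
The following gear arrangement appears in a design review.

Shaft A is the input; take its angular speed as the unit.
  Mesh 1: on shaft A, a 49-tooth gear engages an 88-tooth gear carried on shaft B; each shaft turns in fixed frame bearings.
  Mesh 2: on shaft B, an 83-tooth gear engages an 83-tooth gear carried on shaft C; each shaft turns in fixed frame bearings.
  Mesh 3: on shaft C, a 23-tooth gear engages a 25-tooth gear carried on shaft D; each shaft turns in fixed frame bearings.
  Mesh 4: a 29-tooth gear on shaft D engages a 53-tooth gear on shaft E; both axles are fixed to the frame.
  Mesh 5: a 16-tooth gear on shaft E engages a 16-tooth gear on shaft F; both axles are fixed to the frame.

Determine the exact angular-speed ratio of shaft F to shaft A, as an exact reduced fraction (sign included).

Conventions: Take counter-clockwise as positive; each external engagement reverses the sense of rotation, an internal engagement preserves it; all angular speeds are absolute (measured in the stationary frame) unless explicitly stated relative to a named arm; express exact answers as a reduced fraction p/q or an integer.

-32683/116600

class = fixed-axis compound train [5 meshes; 5 ratios multiply, 5 sense flips]
mesh 1 [49T→88T]: running ratio 49/88, sense −
mesh 2 [83T→83T]: running ratio 49/88, sense +
mesh 3 [23T→25T]: running ratio 1127/2200, sense −
mesh 4 [29T→53T]: running ratio 32683/116600, sense +
mesh 5 [16T→16T]: running ratio 32683/116600, sense −
ω_out/ω_in = -32683/116600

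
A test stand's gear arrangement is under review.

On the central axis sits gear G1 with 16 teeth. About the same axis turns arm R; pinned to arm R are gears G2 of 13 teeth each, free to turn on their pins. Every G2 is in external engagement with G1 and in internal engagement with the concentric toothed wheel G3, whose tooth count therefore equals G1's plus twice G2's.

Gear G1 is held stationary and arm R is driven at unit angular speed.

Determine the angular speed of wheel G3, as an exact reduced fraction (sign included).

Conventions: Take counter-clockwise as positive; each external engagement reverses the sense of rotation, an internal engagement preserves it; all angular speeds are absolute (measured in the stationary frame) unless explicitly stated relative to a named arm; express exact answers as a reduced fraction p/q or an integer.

planetary set (16T centre, 13T on arm, 42T internal) — Willis relation
ring teeth: 16 + 2·13 = 42
16(ω_sun−ω_arm) = −42(ω_ring−ω_arm),  ω_sun = 0, ω_arm = 1
ω_ring = 1 − (16/42)(0−1) = 29/21
exact speed ratio = 29/21

29/21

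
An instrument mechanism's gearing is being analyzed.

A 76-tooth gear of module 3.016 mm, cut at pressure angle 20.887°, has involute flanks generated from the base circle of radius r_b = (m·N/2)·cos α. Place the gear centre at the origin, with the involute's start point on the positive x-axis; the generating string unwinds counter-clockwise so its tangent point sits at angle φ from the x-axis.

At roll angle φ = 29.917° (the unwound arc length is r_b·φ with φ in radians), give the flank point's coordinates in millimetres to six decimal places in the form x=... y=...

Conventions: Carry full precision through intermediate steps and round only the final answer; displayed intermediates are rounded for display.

x=120.693353 y=4.943930

recognized (one wheel, involute flank): single-mesh tooth geometry, m = 3.016, N = 76
pitch radius r_p = m·N/2 = 3.016·76/2 = 114.608000
base radius r_b = r_p·cos α = 114.608000·cos 20.887° = 107.076580
roll angle φ = 29.917° = 0.52215015 rad
x = r_b·(cos φ + φ·sin φ) = 120.693353
y = r_b·(sin φ − φ·cos φ) = 4.943930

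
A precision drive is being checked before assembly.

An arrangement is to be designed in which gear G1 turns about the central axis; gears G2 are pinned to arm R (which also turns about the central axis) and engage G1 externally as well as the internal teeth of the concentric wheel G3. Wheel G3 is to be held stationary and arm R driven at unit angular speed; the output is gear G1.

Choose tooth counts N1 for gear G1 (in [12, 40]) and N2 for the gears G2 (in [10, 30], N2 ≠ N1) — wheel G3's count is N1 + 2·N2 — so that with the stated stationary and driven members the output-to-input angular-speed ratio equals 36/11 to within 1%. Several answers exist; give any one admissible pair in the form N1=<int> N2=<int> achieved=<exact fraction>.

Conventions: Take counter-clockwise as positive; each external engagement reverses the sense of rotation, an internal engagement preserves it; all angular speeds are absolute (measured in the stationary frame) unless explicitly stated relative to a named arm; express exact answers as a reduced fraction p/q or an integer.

N1=22 N2=14 achieved=36/11

class = planetary set [ratio 36/11 wanted; Willis about the carrier]
Willis with ω_ring = 0: ω_sun/ω_arm = (N1+N3)/N1; set equal to 36/11  ⇒  N3/N1 = 36/11 − 1 = 25/11
N3 = N1 + 2·N2  ⇒  N2/N1 = (N3/N1 − 1)/2 = (25/11 − 1)/2 = 7/11
smallest multiple with N1 ≥ 12 and N2 ≥ 10: k = 2  ⇒  N1 = 2·11 = 22, N2 = 2·7 = 14 (N1 ≤ 40, N2 ≤ 30, N2 ≠ N1 ✓), N3 = 22 + 2·14 = 50
check: (N1+N3)/N1 with N1 = 22, N3 = 50 gives 36/11; |achieved − target| = 0 ≤ 9/275 ✓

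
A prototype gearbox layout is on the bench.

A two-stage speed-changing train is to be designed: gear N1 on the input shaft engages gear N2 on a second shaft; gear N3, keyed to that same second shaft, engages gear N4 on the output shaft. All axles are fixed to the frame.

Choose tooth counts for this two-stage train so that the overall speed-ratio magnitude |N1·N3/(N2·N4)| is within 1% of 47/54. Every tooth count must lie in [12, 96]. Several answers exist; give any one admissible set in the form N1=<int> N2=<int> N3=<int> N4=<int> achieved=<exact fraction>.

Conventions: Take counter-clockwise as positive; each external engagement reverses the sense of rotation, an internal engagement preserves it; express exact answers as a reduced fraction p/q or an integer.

class = fixed-axis compound train [2-stage, 47/54 wanted]
target = 47/54 in lowest terms: an exact hit needs N1·N3 = k·47 and N2·N4 = k·54 for one integer k, every count in [12, 96]; additionally prefer no 1:1 stage (N1 ≠ N2, N3 ≠ N4)
k = 1…11: no 1:1-free in-range split of k·47 and k·54 into factor pairs; take k = 12
k = 12: N1·N3 = 564 = 12·47, N2·N4 = 648 = 54·12
achieved = 12·47/(54·12) = 47/54; |achieved − target| = 0 ≤ 47/5400 ✓

N1=12 N2=54 N3=47 N4=12 achieved=47/54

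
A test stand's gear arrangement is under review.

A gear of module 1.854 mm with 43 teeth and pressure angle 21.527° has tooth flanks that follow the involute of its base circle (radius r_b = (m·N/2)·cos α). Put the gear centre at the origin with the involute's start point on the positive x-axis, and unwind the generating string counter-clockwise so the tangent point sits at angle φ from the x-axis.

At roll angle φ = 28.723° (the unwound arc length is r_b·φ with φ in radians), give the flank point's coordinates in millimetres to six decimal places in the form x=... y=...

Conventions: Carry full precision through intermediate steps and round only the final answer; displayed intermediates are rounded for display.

x=41.451204 y=1.518420

class = single-mesh tooth geometry [base-circle involute, m = 1.854, 43T]
pitch radius r_p = m·N/2 = 1.854·43/2 = 39.861000
base radius r_b = r_p·cos α = 39.861000·cos 21.527° = 37.080486
roll angle φ = 28.723° = 0.50131092 rad
x = r_b·(cos φ + φ·sin φ) = 41.451204
y = r_b·(sin φ − φ·cos φ) = 1.518420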